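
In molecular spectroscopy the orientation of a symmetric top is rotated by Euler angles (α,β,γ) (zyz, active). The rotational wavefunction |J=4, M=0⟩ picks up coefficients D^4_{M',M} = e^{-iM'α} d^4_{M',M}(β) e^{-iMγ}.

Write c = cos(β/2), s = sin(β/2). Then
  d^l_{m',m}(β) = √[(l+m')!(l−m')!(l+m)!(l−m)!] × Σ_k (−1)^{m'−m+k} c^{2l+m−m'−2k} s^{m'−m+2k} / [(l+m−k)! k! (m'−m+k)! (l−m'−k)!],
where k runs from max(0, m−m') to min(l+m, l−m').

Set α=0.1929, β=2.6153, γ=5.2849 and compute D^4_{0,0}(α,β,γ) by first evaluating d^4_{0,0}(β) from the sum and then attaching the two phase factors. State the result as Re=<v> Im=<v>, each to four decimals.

Re=0.0169 Im=0.0000

First d^4_{0,0}(β=2.6153), then the phase factors e^{-i(0)α} and e^{-i(0)γ}:
With c≡cos(β/2)=0.260120 and s≡sin(β/2)=0.965576, N=[24·24·24·24]^{1/2}=576.000000
Admissible k: 0..4 (factorial args all ≥0)
  k=0: (−1)^0·576.0000/(576)·0.2601^8·0.9656^0 = +0.000021
  k=1: (−1)^1·576.0000/(36)·0.2601^6·0.9656^2 = -0.004621
  k=2: (−1)^2·576.0000/(16)·0.2601^4·0.9656^4 = +0.143266
  k=3: (−1)^3·576.0000/(36)·0.2601^2·0.9656^6 = -0.877378
  k=4: (−1)^4·576.0000/(576)·0.2601^0·0.9656^8 = +0.755602
d^4_{0,0}(2.6153) = +0.000021 -0.004621 +0.143266 -0.877378 +0.755602 = +0.016890
Phases: e^{-i·(0)·0.1929}=+1.000000+0.000000i, e^{-i·(0)·5.2849}=+1.000000+0.000000i ⇒ D=+0.016890+0.000000i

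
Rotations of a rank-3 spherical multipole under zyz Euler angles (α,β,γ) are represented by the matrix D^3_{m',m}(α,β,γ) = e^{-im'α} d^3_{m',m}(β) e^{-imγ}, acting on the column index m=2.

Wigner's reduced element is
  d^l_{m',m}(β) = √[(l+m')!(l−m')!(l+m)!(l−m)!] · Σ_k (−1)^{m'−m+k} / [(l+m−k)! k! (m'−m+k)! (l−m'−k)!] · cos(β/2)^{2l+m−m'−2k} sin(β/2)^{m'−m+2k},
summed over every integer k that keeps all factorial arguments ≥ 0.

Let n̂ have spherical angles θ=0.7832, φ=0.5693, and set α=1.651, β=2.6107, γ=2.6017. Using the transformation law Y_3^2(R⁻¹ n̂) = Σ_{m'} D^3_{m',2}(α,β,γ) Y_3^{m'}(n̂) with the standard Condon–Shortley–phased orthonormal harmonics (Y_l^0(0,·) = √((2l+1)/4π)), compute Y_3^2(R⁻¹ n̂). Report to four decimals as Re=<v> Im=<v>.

Need the full column D^3_{m',2} for m'=−3..3 at α=1.651, β=2.6107, γ=2.6017.
cos(β/2)=0.262340, sin(β/2)=0.964976
d^3_{-3,2}: single k=5 term ⇒ +0.537677;  D = +0.520909-0.133232i
d^3_{-2,2}: k∈[4..5] ⇒ +0.298376 -0.807417 = -0.509041;  D = +0.165242+0.481474i
d^3_{-1,2}: k∈[3..4] ⇒ +0.102606 -0.694138 = -0.591532;  D = +0.542316-0.236228i
d^3_{0,2}: k∈[2..3] ⇒ +0.024157 -0.326855 = -0.302697;  D = -0.142727-0.266936i
d^3_{1,2}: k∈[1..2] ⇒ +0.003792 -0.102606 = -0.098814;  D = -0.083127+0.053424i
d^3_{2,2}: k∈[0..1] ⇒ +0.000326 -0.022053 = -0.021727;  D = +0.013173+0.017278i
d^3_{3,2}: single k=0 term ⇒ -0.002937;  D = +0.002185-0.001962i
Y_3^{m'}(θ=0.7832,φ=0.5693) and Σ D·Y over m':
  (+0.5209-0.1332i)·(-0.0200-0.1452i)  (+0.1652+0.4815i)·(+0.1510-0.3274i)  (+0.5423-0.2362i)·(+0.2902-0.1857i)  (-0.1427-0.2669i)·(-0.1293+0.0000i)  (-0.0831+0.0534i)·(-0.2902-0.1857i)  (+0.0132+0.0173i)·(+0.1510+0.3274i)  (+0.0022-0.0020i)·(+0.0200-0.1452i)
Y_3^2(R⁻¹ n̂) = +0.314904-0.182587i

Re=0.3149 Im=-0.1826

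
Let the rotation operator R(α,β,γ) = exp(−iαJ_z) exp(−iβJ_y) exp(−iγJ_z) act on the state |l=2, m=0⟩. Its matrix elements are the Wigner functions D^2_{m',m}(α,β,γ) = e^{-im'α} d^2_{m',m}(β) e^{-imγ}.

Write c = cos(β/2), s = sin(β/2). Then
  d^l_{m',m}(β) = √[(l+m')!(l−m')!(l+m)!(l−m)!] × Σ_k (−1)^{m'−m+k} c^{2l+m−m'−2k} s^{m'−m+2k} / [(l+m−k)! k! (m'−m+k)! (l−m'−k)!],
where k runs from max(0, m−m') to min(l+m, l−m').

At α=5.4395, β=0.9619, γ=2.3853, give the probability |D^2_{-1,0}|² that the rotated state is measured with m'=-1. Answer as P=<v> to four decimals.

P=0.3302

First d^2_{-1,0}(β=0.9619), then the phase factors e^{-i(-1)α} and e^{-i(0)γ}:
c=cos(0.9619/2)=0.886556, s=sin(0.9619/2)=0.462622; N=√[1·6·2·2]=4.898979
k: max(0,(0)−(-1))=1 … min(2+(0),2−(-1))=2
  k=1: (−1)^0·4.8990/(2)·0.8866^3·0.4626^1 = +0.789623
  k=2: (−1)^1·4.8990/(2)·0.8866^1·0.4626^3 = -0.215010
d^2_{-1,0}(0.9619) = +0.789623 -0.215010 = +0.574613
|D^2_{-1,0}|² = |d^2_{-1,0}(β)|² = (+0.574613)² = 0.330180 (the z-rotation phases have unit modulus)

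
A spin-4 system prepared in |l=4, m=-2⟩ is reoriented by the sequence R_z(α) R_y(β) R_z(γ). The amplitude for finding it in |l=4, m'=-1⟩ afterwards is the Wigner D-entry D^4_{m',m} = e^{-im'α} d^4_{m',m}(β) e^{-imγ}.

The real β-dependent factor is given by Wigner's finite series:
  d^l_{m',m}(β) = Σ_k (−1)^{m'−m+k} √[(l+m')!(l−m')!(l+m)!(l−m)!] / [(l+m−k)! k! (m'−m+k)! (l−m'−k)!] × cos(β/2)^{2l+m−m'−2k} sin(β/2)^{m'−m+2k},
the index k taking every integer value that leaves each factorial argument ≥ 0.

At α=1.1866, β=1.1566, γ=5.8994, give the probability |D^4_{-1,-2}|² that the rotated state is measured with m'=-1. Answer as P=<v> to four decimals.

First d^4_{-1,-2}(β=1.1566), then the phase factors e^{-i(-1)α} and e^{-i(-2)γ}:
c=cos(1.1566/2)=0.837393, s=sin(1.1566/2)=0.546601; N=√[6·120·2·720]=1018.233765
k: max(0,(-2)−(-1))=0 … min(4+(-2),4−(-1))=2
  k=0: (−1)^1·1018.2338/(240)·0.8374^7·0.5466^1 = -0.669595
  k=1: (−1)^2·1018.2338/(48)·0.8374^5·0.5466^3 = +1.426477
  k=2: (−1)^3·1018.2338/(72)·0.8374^3·0.5466^5 = -0.405187
d^4_{-1,-2}(1.1566) = -0.669595 +1.426477 -0.405187 = +0.351694
|D^4_{-1,-2}|² = |d^4_{-1,-2}(β)|² = (+0.351694)² = 0.123689 (the z-rotation phases have unit modulus)

P=0.1237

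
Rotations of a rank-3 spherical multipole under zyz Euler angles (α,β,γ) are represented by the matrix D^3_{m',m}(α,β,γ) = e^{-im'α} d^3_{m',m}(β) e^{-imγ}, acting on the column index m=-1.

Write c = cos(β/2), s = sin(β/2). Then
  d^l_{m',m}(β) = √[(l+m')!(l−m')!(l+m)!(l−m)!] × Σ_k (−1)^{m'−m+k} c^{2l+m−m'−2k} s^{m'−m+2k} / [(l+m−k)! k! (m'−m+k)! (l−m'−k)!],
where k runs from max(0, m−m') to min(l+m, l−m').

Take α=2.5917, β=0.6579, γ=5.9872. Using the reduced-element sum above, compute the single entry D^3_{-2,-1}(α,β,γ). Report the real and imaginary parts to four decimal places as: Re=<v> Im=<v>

First d^3_{-2,-1}(β=0.6579), then the phase factors e^{-i(-2)α} and e^{-i(-1)γ}:
With c≡cos(β/2)=0.946382 and s≡sin(β/2)=0.323050, N=[1·120·2·24]^{1/2}=75.894664
k∈{1,2} keeps every argument non-negative
  k=1: (−1)^0·75.8947/(24)·0.9464^5·0.3230^1 = +0.775535
  k=2: (−1)^1·75.8947/(12)·0.9464^3·0.3230^3 = -0.180733
d^3_{-2,-1}(0.6579) = +0.775535 -0.180733 = +0.594803
D = (+0.453787-0.891110i)·(+0.594803)·(+0.956515-0.291682i) = +0.103575-0.585715i

Re=0.1036 Im=-0.5857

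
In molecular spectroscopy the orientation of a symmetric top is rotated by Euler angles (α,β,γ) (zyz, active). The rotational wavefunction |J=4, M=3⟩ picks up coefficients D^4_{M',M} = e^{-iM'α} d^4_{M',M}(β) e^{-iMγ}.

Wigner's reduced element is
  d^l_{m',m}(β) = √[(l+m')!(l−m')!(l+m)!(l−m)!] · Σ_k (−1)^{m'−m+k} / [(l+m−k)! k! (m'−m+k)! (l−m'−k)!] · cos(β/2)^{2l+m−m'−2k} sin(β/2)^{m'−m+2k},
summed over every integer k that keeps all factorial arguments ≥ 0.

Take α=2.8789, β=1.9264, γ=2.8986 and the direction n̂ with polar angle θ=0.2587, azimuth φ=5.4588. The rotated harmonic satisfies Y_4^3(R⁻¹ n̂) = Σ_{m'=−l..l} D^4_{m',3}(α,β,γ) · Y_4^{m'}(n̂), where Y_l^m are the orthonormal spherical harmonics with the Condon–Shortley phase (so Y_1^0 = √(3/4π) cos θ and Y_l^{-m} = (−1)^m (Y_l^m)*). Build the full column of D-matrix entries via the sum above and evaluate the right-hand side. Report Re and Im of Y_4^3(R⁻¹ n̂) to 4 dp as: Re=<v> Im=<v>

Need the full column D^4_{m',3} for m'=−4..4 at α=2.8789, β=1.9264, γ=2.8986.
cos(β/2)=0.570896, sin(β/2)=0.821023
d^4_{-4,3}: single k=7 term ⇒ +0.406058;  D = -0.385215+0.128423i
d^4_{-3,3}: k∈[6..7] ⇒ +0.698783 -0.206462 = +0.492320;  D = +0.491461-0.029079i
d^4_{-2,3}: k∈[5..6] ⇒ +0.779168 -0.537164 = +0.242004;  D = -0.237006-0.048931i
d^4_{-1,3}: k∈[4..5] ⇒ +0.638508 -0.792345 = -0.153837;  D = -0.137414-0.069161i
d^4_{0,3}: k∈[3..4] ⇒ +0.397112 -0.821315 = -0.424203;  D = +0.316394+0.282565i
d^4_{1,3}: k∈[2..3] ⇒ +0.185234 -0.638508 = -0.453274;  D = -0.248073-0.379364i
d^4_{2,3}: k∈[1..2] ⇒ +0.060718 -0.376734 = -0.316016;  D = +0.098337+0.300326i
d^4_{3,3}: k∈[0..1] ⇒ +0.011284 -0.163361 = -0.152077;  D = -0.008169-0.151858i
d^4_{4,3}: single k=0 term ⇒ -0.045898;  D = -0.009521+0.044900i
Y_4^{m'}(θ=0.2587,φ=5.4588) and Σ D·Y over m':
  (-0.3852+0.1284i)·(-0.0019-0.0003i)  (+0.4915-0.0291i)·(-0.0159+0.0126i)  (-0.2370-0.0489i)·(-0.0095+0.1210i)  (-0.1374-0.0692i)·(+0.2814+0.3042i)  (+0.3164+0.2826i)·(+0.5852+0.0000i)  (-0.2481-0.3794i)·(-0.2814+0.3042i)  (+0.0983+0.3003i)·(-0.0095-0.1210i)  (-0.0082-0.1519i)·(+0.0159+0.0126i)  (-0.0095+0.0449i)·(-0.0019+0.0003i)
Y_4^3(R⁻¹ n̂) = +0.391396+0.096334i

Re=0.3914 Im=0.0963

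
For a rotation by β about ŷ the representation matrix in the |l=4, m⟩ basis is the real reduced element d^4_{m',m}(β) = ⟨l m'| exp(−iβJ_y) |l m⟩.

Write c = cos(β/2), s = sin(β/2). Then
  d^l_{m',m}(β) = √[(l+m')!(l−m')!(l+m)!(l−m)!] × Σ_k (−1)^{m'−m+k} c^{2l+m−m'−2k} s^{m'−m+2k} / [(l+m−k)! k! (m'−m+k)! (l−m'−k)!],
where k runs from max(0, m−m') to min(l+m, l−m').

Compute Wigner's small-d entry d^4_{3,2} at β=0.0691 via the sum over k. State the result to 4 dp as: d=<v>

d^4_{3,2}(β=0.0691) via Wigner's sum:
With c≡cos(β/2)=0.999403 and s≡sin(β/2)=0.034543, N=[5040·1·720·2]^{1/2}=2693.993318
The bounds max(0,m−m')=0 and min(l+m,l−m')=1 give 2 terms
  k=0: (−1)^1·2693.9933/(720)·0.9994^7·0.0345^1 = -0.128710
  k=1: (−1)^2·2693.9933/(240)·0.9994^5·0.0345^3 = +0.000461
d^4_{3,2}(0.0691) = -0.128710 +0.000461 = -0.128248

d=-0.1282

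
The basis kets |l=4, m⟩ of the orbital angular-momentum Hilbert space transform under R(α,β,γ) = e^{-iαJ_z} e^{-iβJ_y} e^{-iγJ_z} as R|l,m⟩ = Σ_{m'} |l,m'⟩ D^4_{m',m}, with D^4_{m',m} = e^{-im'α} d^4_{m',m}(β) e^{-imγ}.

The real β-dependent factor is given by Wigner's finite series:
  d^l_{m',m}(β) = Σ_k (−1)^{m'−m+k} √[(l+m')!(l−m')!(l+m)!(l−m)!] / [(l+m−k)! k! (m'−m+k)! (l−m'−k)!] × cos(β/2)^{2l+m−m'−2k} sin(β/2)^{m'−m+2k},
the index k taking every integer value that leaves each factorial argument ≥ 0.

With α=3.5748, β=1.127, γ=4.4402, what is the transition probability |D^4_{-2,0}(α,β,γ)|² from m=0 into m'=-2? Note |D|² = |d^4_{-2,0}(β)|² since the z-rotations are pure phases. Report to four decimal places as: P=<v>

P=0.0088

First d^4_{-2,0}(β=1.127), then the phase factors e^{-i(-2)α} and e^{-i(0)γ}:
Half-angle: c=0.845391, s=0.534148. N=√(2·720·24·24)=910.735966
Admissible k: 2..4 (factorial args all ≥0)
  k=2: (−1)^0·910.7360/(96)·0.8454^6·0.5341^2 = +0.988075
  k=3: (−1)^1·910.7360/(36)·0.8454^4·0.5341^4 = -1.051883
  k=4: (−1)^2·910.7360/(96)·0.8454^2·0.5341^6 = +0.157474
d^4_{-2,0}(1.127) = +0.988075 -1.051883 +0.157474 = +0.093666
|D^4_{-2,0}|² = |d^4_{-2,0}(β)|² = (+0.093666)² = 0.008773 (the z-rotation phases have unit modulus)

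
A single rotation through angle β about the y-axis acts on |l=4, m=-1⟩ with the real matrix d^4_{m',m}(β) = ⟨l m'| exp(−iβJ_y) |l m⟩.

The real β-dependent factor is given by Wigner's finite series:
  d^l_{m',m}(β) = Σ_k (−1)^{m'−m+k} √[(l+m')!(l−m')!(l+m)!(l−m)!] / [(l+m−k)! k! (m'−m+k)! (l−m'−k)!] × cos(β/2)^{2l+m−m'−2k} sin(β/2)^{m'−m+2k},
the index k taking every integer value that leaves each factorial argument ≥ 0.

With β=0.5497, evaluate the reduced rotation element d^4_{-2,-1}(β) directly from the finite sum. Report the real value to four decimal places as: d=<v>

d^4_{-2,-1}(β=0.5497) via Wigner's sum:
c=cos(0.5497/2)=0.962466, s=sin(0.5497/2)=0.271403; N=√[2·720·6·120]=1018.233765
k: max(0,(-1)−(-2))=1 … min(4+(-1),4−(-2))=3
  k=1: (−1)^0·1018.2338/(240)·0.9625^7·0.2714^1 = +0.880943
  k=2: (−1)^1·1018.2338/(48)·0.9625^5·0.2714^3 = -0.350247
  k=3: (−1)^2·1018.2338/(72)·0.9625^3·0.2714^5 = +0.018567
d^4_{-2,-1}(0.5497) = +0.880943 -0.350247 +0.018567 = +0.549262

d=0.5493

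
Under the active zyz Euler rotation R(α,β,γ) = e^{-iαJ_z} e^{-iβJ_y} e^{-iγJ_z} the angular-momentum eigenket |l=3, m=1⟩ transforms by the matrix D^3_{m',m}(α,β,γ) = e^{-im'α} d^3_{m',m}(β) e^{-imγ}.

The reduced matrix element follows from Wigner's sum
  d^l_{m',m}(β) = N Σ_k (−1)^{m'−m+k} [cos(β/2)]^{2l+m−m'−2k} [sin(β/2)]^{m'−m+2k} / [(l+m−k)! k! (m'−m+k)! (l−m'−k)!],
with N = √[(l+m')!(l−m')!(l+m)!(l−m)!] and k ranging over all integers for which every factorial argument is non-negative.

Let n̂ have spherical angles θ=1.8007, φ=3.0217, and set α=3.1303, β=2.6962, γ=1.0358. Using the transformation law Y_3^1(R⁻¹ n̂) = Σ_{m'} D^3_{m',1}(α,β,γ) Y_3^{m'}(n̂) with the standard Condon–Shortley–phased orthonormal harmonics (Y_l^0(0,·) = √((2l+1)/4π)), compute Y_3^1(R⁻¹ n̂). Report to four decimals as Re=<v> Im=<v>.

Re=0.1474 Im=-0.1860

Need the full column D^3_{m',1} for m'=−3..3 at α=3.1303, β=2.6962, γ=1.0358.
cos(β/2)=0.220860, sin(β/2)=0.975305
d^3_{-3,1}: single k=4 term ⇒ +0.170940;  D = -0.082121+0.149922i
d^3_{-2,1}: k∈[3..4] ⇒ +0.063213 -0.616341 = -0.553128;  D = -0.271188+0.482087i
d^3_{-1,1}: k∈[2..4] ⇒ +0.013580 -0.353092 +0.860685 = +0.521173;  D = -0.260634+0.451322i
d^3_{0,1}: k∈[1..3] ⇒ +0.001775 -0.103869 +0.675167 = +0.573074;  D = +0.292175-0.492998i
d^3_{1,1}: k∈[0..2] ⇒ +0.000116 -0.018107 +0.264819 = +0.246828;  D = -0.128232+0.210904i
d^3_{2,1}: k∈[0..1] ⇒ -0.001621 +0.063213 = +0.061592;  D = +0.032590-0.052263i
d^3_{3,1}: single k=0 term ⇒ +0.008766;  D = -0.004722+0.007385i
Y_3^{m'}(θ=1.8007,φ=3.0217) and Σ D·Y over m':
  (-0.0821+0.1499i)·(-0.3605-0.1356i)  (-0.2712+0.4821i)·(-0.2145-0.0524i)  (-0.2606+0.4513i)·(+0.2313+0.0279i)  (+0.2922-0.4930i)·(+0.2330+0.0000i)  (-0.1282+0.2109i)·(-0.2313+0.0279i)  (+0.0326-0.0523i)·(-0.2145+0.0524i)  (-0.0047+0.0074i)·(+0.3605-0.1356i)
Y_3^1(R⁻¹ n̂) = +0.147435-0.185989i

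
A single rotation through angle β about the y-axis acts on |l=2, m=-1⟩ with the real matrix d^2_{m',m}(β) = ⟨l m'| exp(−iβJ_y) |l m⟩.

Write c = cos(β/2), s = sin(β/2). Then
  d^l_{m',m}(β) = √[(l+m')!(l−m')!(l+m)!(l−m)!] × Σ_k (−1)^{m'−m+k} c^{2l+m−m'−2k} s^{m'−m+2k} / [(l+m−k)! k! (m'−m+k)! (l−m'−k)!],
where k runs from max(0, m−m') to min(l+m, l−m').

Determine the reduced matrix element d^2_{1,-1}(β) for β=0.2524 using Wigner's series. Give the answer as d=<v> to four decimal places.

d^2_{1,-1}(β=0.2524) via Wigner's sum:
c=cos(0.2524/2)=0.992047, s=sin(0.2524/2)=0.125865; N=√[6·1·1·6]=6.000000
k: max(0,(-1)−(1))=0 … min(2+(-1),2−(1))=1
  k=0: (−1)^2·6.0000/(2)·0.9920^2·0.1259^2 = +0.046773
  k=1: (−1)^3·6.0000/(6)·0.9920^0·0.1259^4 = -0.000251
d^2_{1,-1}(0.2524) = +0.046773 -0.000251 = +0.046522

d=0.0465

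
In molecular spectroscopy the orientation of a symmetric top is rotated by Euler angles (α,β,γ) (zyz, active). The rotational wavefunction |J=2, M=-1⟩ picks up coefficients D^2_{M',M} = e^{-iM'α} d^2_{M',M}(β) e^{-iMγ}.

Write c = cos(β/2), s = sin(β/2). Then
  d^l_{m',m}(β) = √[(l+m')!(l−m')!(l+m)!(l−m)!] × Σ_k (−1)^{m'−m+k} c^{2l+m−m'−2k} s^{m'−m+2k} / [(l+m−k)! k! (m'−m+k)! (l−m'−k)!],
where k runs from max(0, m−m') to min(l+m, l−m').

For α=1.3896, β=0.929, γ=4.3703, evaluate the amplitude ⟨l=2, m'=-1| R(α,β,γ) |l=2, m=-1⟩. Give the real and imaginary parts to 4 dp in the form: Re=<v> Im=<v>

Split into d^2_{-1,-1}(β=0.929) × two z-phases.
c=cos(0.929/2)=0.894046, s=sin(0.929/2)=0.447976; N=√[1·6·1·6]=6.000000
The bounds max(0,m−m')=0 and min(l+m,l−m')=1 give 2 terms
  k=0: (−1)^0·6.0000/(6)·0.8940^4·0.4480^0 = +0.638909
  k=1: (−1)^1·6.0000/(2)·0.8940^2·0.4480^2 = -0.481227
d^2_{-1,-1}(0.929) = +0.638909 -0.481227 = +0.157682
Phases: e^{-i·(-1)·1.3896}=+0.180206+0.983629i, e^{-i·(-1)·4.3703}=-0.335456-0.942056i ⇒ D=+0.136581-0.078798i

Re=0.1366 Im=-0.0788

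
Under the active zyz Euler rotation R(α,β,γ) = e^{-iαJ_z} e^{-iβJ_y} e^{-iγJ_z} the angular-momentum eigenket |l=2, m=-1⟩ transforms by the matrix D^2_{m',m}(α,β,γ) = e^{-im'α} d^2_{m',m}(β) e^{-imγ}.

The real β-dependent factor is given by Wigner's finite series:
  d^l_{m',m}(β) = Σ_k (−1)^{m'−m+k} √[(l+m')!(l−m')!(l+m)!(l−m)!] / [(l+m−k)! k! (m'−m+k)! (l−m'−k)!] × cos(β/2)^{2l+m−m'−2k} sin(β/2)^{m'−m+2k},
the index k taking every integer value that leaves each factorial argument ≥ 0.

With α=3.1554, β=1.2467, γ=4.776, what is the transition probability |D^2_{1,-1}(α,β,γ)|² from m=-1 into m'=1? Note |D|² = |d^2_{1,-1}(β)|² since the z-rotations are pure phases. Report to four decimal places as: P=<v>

Split into d^2_{1,-1}(β=1.2467) × two z-phases.
c=cos(1.2467/2)=0.811927, s=sin(1.2467/2)=0.583758; N=√[6·1·1·6]=6.000000
The bounds max(0,m−m')=0 and min(l+m,l−m')=1 give 2 terms
  k=0: (−1)^2·6.0000/(2)·0.8119^2·0.5838^2 = +0.673941
  k=1: (−1)^3·6.0000/(6)·0.8119^0·0.5838^4 = -0.116127
d^2_{1,-1}(1.2467) = +0.673941 -0.116127 = +0.557814
|D^2_{1,-1}|² = |d^2_{1,-1}(β)|² = (+0.557814)² = 0.311157 (the z-rotation phases have unit modulus)

P=0.3112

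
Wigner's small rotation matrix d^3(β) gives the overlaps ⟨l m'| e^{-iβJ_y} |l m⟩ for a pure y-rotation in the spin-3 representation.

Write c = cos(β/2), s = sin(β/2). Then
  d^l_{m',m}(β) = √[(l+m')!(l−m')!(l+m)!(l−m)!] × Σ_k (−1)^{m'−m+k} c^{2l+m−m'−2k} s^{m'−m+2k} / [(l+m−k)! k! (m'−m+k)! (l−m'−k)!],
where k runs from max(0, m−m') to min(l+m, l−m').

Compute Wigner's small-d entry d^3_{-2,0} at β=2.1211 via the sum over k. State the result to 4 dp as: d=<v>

d^3_{-2,0}(β=2.1211) via Wigner's sum:
Half-angle: c=0.488392, s=0.872624. N=√(1·120·6·6)=65.726707
k: max(0,(0)−(-2))=2 … min(3+(0),3−(-2))=3
  k=2: (−1)^0·65.7267/(12)·0.4884^4·0.8726^2 = +0.237296
  k=3: (−1)^1·65.7267/(12)·0.4884^2·0.8726^4 = -0.757543
d^3_{-2,0}(2.1211) = +0.237296 -0.757543 = -0.520247

d=-0.5202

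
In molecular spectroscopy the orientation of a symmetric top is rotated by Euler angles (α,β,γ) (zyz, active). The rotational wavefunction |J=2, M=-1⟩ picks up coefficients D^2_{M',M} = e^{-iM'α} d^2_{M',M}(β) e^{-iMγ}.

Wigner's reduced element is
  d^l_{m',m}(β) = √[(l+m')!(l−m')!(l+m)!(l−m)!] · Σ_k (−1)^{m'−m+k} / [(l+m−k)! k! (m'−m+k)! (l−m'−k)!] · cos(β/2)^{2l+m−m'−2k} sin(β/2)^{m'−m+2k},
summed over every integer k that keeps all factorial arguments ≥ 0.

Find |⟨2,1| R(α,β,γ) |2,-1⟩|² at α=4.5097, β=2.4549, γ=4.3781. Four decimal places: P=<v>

D^2_{1,-1}(4.5097,2.4549,4.3781) = e^{-i·1·4.5097}·d^2_{1,-1}(2.4549)·e^{-i·-1·4.3781}. Compute d first:
c=cos(2.4549/2)=0.336640, s=sin(2.4549/2)=0.941633; N=√[6·1·1·6]=6.000000
k: max(0,(-1)−(1))=0 … min(2+(-1),2−(1))=1
  k=0: (−1)^2·6.0000/(2)·0.3366^2·0.9416^2 = +0.301451
  k=1: (−1)^3·6.0000/(6)·0.3366^0·0.9416^4 = -0.786190
d^2_{1,-1}(2.4549) = +0.301451 -0.786190 = -0.484739
|D^2_{1,-1}|² = |d^2_{1,-1}(β)|² = (-0.484739)² = 0.234972 (the z-rotation phases have unit modulus)

P=0.2350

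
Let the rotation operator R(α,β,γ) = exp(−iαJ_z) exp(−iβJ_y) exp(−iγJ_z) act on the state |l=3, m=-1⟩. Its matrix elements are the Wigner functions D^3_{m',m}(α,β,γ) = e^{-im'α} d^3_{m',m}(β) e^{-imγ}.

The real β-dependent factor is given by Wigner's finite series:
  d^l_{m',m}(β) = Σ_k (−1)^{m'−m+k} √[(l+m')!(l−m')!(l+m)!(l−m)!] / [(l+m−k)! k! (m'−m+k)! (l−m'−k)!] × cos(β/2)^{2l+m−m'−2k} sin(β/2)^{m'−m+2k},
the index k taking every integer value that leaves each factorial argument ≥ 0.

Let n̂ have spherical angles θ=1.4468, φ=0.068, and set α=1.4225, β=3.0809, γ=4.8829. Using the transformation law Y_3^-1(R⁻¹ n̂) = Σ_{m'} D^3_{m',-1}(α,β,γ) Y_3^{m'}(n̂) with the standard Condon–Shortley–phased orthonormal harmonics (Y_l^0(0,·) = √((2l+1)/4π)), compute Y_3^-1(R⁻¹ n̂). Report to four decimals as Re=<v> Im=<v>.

Re=-0.2785 Im=-0.1157

Need the full column D^3_{m',-1} for m'=−3..3 at α=1.4225, β=3.0809, γ=4.8829.
cos(β/2)=0.030342, sin(β/2)=0.999540
d^3_{-3,-1}: single k=2 term ⇒ +0.000003;  D = -0.000003+0.000001i
d^3_{-2,-1}: k∈[1..2] ⇒ +0.000000 -0.000176 = -0.000176;  D = -0.000022-0.000175i
d^3_{-1,-1}: k∈[0..2] ⇒ +0.000000 -0.000007 +0.005514 = +0.005507;  D = +0.005505+0.000122i
d^3_{0,-1}: k∈[0..2] ⇒ -0.000000 +0.000290 -0.104865 = -0.104575;  D = -0.017745+0.103059i
d^3_{1,-1}: k∈[0..2] ⇒ +0.000005 -0.007351 +0.997241 = +0.989894;  D = -0.940014-0.310267i
d^3_{2,-1}: k∈[0..1] ⇒ -0.000176 +0.095728 = +0.095552;  D = -0.043027+0.085316i
d^3_{3,-1}: single k=0 term ⇒ +0.003559;  D = +0.002906+0.002055i
Y_3^{m'}(θ=1.4468,φ=0.068) and Σ D·Y over m':
  (-0.0000+0.0000i)·(+0.3992-0.0826i)  (-0.0000-0.0002i)·(+0.1233-0.0169i)  (+0.0055+0.0001i)·(-0.2955+0.0201i)  (-0.0177+0.1031i)·(-0.1349+0.0000i)  (-0.9400-0.3103i)·(+0.2955+0.0201i)  (-0.0430+0.0853i)·(+0.1233+0.0169i)  (+0.0029+0.0021i)·(-0.3992-0.0826i)
Y_3^-1(R⁻¹ n̂) = -0.278495-0.115714i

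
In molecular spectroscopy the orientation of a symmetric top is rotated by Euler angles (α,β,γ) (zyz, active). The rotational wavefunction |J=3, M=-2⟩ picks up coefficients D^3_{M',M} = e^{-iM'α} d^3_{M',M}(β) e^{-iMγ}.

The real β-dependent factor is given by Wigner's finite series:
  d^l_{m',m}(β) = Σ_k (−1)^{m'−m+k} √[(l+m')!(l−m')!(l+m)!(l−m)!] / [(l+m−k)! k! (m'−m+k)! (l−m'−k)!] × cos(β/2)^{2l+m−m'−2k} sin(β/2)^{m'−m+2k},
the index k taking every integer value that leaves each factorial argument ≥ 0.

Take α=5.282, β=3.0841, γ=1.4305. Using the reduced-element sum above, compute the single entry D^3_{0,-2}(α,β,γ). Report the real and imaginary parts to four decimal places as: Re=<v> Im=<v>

First d^3_{0,-2}(β=3.0841), then the phase factors e^{-i(0)α} and e^{-i(-2)γ}:
With c≡cos(β/2)=0.028742 and s≡sin(β/2)=0.999587, N=[6·6·1·120]^{1/2}=65.726707
The bounds max(0,m−m')=0 and min(l+m,l−m')=1 give 2 terms
  k=0: (−1)^2·65.7267/(12)·0.0287^4·0.9996^2 = +0.000004
  k=1: (−1)^3·65.7267/(12)·0.0287^2·0.9996^4 = -0.004517
d^3_{0,-2}(3.0841) = +0.000004 -0.004517 = -0.004514
Attach z-rotation phases: D = e^{-i(0)(5.282)}·(-0.004514)·e^{-i(-2)(1.4305)} = +0.004337-0.001250i

Re=0.0043 Im=-0.0012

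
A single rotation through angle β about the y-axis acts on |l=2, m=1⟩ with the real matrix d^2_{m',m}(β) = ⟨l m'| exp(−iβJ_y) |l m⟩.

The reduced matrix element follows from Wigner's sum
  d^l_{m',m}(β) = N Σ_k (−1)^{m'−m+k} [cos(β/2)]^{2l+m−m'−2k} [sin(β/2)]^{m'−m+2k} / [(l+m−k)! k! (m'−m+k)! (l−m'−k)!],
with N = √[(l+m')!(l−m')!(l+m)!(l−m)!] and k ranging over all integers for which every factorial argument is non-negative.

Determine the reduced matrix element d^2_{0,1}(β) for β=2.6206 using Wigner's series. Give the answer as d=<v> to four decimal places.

d=-0.5287

d^2_{0,1}(β=2.6206) via Wigner's sum:
c=cos(2.6206/2)=0.257560, s=sin(2.6206/2)=0.966262; N=√[2·2·6·1]=4.898979
Admissible k: 1..2 (factorial args all ≥0)
  k=1: (−1)^0·4.8990/(2)·0.2576^3·0.9663^1 = +0.040440
  k=2: (−1)^1·4.8990/(2)·0.2576^1·0.9663^3 = -0.569167
d^2_{0,1}(2.6206) = +0.040440 -0.569167 = -0.528727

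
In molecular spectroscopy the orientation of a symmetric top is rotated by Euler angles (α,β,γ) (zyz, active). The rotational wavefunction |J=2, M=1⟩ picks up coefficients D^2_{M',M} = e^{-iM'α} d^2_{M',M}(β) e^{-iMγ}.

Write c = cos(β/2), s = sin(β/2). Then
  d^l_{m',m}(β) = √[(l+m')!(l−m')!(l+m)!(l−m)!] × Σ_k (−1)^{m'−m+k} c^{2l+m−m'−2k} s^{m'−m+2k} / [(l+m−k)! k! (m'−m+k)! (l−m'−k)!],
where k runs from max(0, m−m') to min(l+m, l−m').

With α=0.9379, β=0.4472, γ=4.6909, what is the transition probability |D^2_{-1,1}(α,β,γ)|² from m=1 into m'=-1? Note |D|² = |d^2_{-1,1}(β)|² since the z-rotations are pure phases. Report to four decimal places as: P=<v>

Split into d^2_{-1,1}(β=0.4472) × two z-phases.
c=cos(0.4472/2)=0.975106, s=sin(0.4472/2)=0.221741; N=√[1·6·6·1]=6.000000
The bounds max(0,m−m')=2 and min(l+m,l−m')=3 give 2 terms
  k=2: (−1)^0·6.0000/(2)·0.9751^2·0.2217^2 = +0.140255
  k=3: (−1)^1·6.0000/(6)·0.9751^0·0.2217^4 = -0.002418
d^2_{-1,1}(0.4472) = +0.140255 -0.002418 = +0.137837
|D^2_{-1,1}|² = |d^2_{-1,1}(β)|² = (+0.137837)² = 0.018999 (the z-rotation phases have unit modulus)

P=0.0190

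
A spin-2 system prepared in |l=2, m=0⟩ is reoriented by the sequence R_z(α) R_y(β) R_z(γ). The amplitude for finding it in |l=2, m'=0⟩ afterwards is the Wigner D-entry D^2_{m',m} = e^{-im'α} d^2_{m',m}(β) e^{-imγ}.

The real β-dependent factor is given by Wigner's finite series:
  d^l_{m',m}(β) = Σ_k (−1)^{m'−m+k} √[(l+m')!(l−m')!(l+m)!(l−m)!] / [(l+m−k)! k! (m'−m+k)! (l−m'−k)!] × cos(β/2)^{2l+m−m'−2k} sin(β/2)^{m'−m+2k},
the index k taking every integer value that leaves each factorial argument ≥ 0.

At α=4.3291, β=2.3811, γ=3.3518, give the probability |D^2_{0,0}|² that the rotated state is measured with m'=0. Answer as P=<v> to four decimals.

P=0.0826

First d^2_{0,0}(β=2.3811), then the phase factors e^{-i(0)α} and e^{-i(0)γ}:
With c≡cos(β/2)=0.371149 and s≡sin(β/2)=0.928573, N=[2·2·2·2]^{1/2}=4.000000
Admissible k: 0..2 (factorial args all ≥0)
  k=0: (−1)^0·4.0000/(4)·0.3711^4·0.9286^0 = +0.018976
  k=1: (−1)^1·4.0000/(1)·0.3711^2·0.9286^2 = -0.475105
  k=2: (−1)^2·4.0000/(4)·0.3711^0·0.9286^4 = +0.743472
d^2_{0,0}(2.3811) = +0.018976 -0.475105 +0.743472 = +0.287343
|D^2_{0,0}|² = |d^2_{0,0}(β)|² = (+0.287343)² = 0.082566 (the z-rotation phases have unit modulus)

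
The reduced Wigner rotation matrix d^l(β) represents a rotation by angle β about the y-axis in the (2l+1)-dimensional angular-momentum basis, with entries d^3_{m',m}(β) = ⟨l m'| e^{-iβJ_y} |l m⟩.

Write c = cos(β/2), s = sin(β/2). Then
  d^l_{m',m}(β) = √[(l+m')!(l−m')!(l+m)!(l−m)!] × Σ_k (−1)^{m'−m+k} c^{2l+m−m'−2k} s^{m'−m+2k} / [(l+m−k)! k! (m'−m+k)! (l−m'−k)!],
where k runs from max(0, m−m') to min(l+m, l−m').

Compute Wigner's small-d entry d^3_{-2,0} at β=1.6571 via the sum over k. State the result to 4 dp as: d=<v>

d=-0.1172

d^3_{-2,0}(β=1.6571) via Wigner's sum:
c=cos(1.6571/2)=0.675945, s=sin(1.6571/2)=0.736952; N=√[1·120·6·6]=65.726707
k: max(0,(0)−(-2))=2 … min(3+(0),3−(-2))=3
  k=2: (−1)^0·65.7267/(12)·0.6759^4·0.7370^2 = +0.620990
  k=3: (−1)^1·65.7267/(12)·0.6759^2·0.7370^4 = -0.738143
d^3_{-2,0}(1.6571) = +0.620990 -0.738143 = -0.117153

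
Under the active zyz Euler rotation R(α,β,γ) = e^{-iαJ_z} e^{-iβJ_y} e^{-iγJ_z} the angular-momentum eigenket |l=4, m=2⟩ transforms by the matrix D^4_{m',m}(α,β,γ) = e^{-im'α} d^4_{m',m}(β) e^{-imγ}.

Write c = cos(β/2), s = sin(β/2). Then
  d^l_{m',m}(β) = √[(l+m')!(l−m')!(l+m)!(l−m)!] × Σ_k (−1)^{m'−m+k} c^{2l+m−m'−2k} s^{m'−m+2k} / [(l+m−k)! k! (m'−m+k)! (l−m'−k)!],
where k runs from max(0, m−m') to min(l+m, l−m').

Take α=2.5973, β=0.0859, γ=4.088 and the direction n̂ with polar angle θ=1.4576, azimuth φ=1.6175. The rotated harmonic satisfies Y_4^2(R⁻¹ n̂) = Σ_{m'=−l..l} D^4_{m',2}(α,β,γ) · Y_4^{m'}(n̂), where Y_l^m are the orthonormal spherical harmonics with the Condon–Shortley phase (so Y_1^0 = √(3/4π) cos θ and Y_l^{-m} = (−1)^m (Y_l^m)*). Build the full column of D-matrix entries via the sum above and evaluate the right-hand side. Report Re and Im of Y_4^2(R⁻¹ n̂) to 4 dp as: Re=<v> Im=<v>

Re=0.1992 Im=-0.1785

Need the full column D^4_{m',2} for m'=−4..4 at α=2.5973, β=0.0859, γ=4.088.
cos(β/2)=0.999078, sin(β/2)=0.042937
d^4_{-4,2}: single k=6 term ⇒ +0.000000;  D = -0.000000+0.000000i
d^4_{-3,2}: k∈[5..6] ⇒ +0.000002 -0.000000 = +0.000002;  D = +0.000002-0.000001i
d^4_{-2,2}: k∈[4..6] ⇒ +0.000051 -0.000000 +0.000000 = +0.000051;  D = -0.000050-0.000008i
d^4_{-1,2}: k∈[3..5] ⇒ +0.001114 -0.000003 +0.000000 = +0.001111;  D = +0.000847+0.000720i
d^4_{0,2}: k∈[2..4] ⇒ +0.017393 -0.000086 +0.000000 = +0.017307;  D = -0.005477-0.016418i
d^4_{1,2}: k∈[1..3] ⇒ +0.180993 -0.001671 +0.000002 = +0.179323;  D = -0.039532+0.174912i
d^4_{2,2}: k∈[0..2] ⇒ +0.992646 -0.022001 +0.000051 = +0.970696;  D = +0.673339-0.699189i
d^4_{3,2}: k∈[0..1] ⇒ -0.159621 +0.000884 = -0.158736;  D = +0.153404-0.040798i
d^4_{4,2}: single k=0 term ⇒ +0.009701;  D = +0.009312+0.002722i
Y_4^{m'}(θ=1.4576,φ=1.6175) and Σ D·Y over m':
  (-0.0000+0.0000i)·(+0.4238-0.0801i)  (+0.0000-0.0000i)·(+0.0194+0.1373i)  (-0.0001-0.0000i)·(+0.2994-0.0281i)  (+0.0008+0.0007i)·(+0.0072+0.1544i)  (-0.0055-0.0164i)·(+0.2775+0.0000i)  (-0.0395+0.1749i)·(-0.0072+0.1544i)  (+0.6733-0.6992i)·(+0.2994+0.0281i)  (+0.1534-0.0408i)·(-0.0194+0.1373i)  (+0.0093+0.0027i)·(+0.4238+0.0801i)
Y_4^2(R⁻¹ n̂) = +0.199247-0.178512i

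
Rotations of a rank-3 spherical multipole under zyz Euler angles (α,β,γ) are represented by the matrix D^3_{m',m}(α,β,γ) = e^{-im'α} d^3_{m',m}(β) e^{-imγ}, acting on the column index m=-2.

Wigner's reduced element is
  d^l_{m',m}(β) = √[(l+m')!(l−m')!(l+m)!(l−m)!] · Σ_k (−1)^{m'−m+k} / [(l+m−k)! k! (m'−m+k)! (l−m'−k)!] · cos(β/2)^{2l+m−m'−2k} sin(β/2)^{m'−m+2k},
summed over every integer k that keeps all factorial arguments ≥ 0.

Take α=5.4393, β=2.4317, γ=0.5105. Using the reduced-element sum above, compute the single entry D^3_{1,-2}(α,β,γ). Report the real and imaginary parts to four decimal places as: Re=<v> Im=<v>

Re=-0.1675 Im=0.5529

Split into d^3_{1,-2}(β=2.4317) × two z-phases.
With c≡cos(β/2)=0.347540 and s≡sin(β/2)=0.937665, N=[24·2·1·120]^{1/2}=75.894664
k: max(0,(-2)−(1))=0 … min(3+(-2),3−(1))=1
  k=0: (−1)^3·75.8947/(12)·0.3475^3·0.9377^3 = -0.218871
  k=1: (−1)^4·75.8947/(24)·0.3475^1·0.9377^5 = +0.796606
d^3_{1,-2}(2.4317) = -0.218871 +0.796606 = +0.577735
D = (+0.664565+0.747231i)·(+0.577735)·(+0.522514+0.852631i) = -0.167467+0.552931i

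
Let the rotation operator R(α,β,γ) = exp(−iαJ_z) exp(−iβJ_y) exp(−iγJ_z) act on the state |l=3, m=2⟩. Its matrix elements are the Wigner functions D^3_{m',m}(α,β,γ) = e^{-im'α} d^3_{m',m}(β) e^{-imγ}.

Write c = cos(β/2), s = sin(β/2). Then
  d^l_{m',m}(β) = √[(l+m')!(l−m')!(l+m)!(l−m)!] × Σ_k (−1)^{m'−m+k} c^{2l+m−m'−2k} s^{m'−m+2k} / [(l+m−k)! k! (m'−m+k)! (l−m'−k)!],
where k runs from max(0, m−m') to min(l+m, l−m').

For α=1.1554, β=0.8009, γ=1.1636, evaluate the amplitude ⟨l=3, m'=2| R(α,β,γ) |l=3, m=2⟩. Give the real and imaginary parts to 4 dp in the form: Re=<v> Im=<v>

Re=-0.0047 Im=0.0632

First d^3_{2,2}(β=0.8009), then the phase factors e^{-i(2)α} and e^{-i(2)γ}:
With c≡cos(β/2)=0.920886 and s≡sin(β/2)=0.389833, N=[120·1·120·1]^{1/2}=120.000000
Admissible k: 0..1 (factorial args all ≥0)
  k=0: (−1)^0·120.0000/(120)·0.9209^6·0.3898^0 = +0.609866
  k=1: (−1)^1·120.0000/(24)·0.9209^4·0.3898^2 = -0.546449
d^3_{2,2}(0.8009) = +0.609866 -0.546449 = +0.063417
Attach z-rotation phases: D = e^{-i(2)(1.1554)}·(+0.063417)·e^{-i(2)(1.1636)} = -0.004713+0.063241i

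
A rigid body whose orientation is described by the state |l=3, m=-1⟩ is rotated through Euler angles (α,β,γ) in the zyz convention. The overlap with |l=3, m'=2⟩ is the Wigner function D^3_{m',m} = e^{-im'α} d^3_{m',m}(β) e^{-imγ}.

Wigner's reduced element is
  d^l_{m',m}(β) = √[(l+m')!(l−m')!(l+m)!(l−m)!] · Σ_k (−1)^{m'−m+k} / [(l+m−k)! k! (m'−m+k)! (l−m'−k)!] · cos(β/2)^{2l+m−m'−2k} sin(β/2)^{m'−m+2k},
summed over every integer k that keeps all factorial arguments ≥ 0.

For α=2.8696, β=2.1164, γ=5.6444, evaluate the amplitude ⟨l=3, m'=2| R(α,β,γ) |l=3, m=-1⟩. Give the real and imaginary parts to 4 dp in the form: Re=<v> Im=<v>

Split into d^3_{2,-1}(β=2.1164) × two z-phases.
c=cos(2.1164/2)=0.490442, s=sin(2.1164/2)=0.871474; N=√[120·1·2·24]=75.894664
k: max(0,(-1)−(2))=0 … min(3+(-1),3−(2))=1
  k=0: (−1)^3·75.8947/(12)·0.4904^3·0.8715^3 = -0.493805
  k=1: (−1)^4·75.8947/(24)·0.4904^1·0.8715^5 = +0.779578
d^3_{2,-1}(2.1164) = -0.493805 +0.779578 = +0.285774
Attach z-rotation phases: D = e^{-i(2)(2.8696)}·(+0.285774)·e^{-i(-1)(5.6444)} = +0.284490-0.027051i

Re=0.2845 Im=-0.0271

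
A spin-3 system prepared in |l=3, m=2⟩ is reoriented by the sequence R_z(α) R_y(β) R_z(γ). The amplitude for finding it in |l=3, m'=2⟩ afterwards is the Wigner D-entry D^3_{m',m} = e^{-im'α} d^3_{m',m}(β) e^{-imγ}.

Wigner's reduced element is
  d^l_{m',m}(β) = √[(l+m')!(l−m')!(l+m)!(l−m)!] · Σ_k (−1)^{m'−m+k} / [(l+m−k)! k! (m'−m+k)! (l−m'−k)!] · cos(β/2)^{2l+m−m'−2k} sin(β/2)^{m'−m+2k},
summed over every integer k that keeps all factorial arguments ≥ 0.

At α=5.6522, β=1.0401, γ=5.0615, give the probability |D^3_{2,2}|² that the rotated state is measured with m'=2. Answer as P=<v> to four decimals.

P=0.0746

Split into d^3_{2,2}(β=1.0401) × two z-phases.
c=cos(1.0401/2)=0.867794, s=sin(1.0401/2)=0.496924; N=√[120·1·120·1]=120.000000
The bounds max(0,m−m')=0 and min(l+m,l−m')=1 give 2 terms
  k=0: (−1)^0·120.0000/(120)·0.8678^6·0.4969^0 = +0.427072
  k=1: (−1)^1·120.0000/(24)·0.8678^4·0.4969^2 = -0.700191
d^3_{2,2}(1.0401) = +0.427072 -0.700191 = -0.273119
|D^3_{2,2}|² = |d^3_{2,2}(β)|² = (-0.273119)² = 0.074594 (the z-rotation phases have unit modulus)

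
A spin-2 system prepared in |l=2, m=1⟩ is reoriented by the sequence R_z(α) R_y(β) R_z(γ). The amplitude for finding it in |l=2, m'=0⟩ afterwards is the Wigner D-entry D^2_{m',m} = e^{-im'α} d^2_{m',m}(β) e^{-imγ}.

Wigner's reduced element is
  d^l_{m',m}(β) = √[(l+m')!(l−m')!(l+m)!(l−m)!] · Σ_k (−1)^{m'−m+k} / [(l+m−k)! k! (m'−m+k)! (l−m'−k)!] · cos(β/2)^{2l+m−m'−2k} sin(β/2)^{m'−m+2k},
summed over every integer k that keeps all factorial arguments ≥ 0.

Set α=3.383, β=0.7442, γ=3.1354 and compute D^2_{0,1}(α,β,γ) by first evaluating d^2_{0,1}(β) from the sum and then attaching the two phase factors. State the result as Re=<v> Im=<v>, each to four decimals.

Re=-0.6103 Im=-0.0038

Split into d^2_{0,1}(β=0.7442) × two z-phases.
c=cos(0.7442/2)=0.931566, s=sin(0.7442/2)=0.363573; N=√[2·2·6·1]=4.898979
k: max(0,(1)−(0))=1 … min(2+(1),2−(0))=2
  k=1: (−1)^0·4.8990/(2)·0.9316^3·0.3636^1 = +0.719958
  k=2: (−1)^1·4.8990/(2)·0.9316^1·0.3636^3 = -0.109664
d^2_{0,1}(0.7442) = +0.719958 -0.109664 = +0.610295
Attach z-rotation phases: D = e^{-i(0)(3.383)}·(+0.610295)·e^{-i(1)(3.1354)} = -0.610283-0.003779i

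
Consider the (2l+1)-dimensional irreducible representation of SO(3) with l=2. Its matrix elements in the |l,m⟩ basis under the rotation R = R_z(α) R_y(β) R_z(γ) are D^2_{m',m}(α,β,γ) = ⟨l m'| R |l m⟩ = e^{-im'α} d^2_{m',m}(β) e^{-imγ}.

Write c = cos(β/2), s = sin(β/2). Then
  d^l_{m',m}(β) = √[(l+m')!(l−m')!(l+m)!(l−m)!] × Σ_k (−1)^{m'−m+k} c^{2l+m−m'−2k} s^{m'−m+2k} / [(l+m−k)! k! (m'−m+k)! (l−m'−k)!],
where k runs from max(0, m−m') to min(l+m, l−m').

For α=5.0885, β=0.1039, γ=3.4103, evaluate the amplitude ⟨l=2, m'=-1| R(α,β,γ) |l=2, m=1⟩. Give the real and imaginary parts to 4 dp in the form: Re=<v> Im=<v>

D^2_{-1,1}(5.0885,0.1039,3.4103) = e^{-i·-1·5.0885}·d^2_{-1,1}(0.1039)·e^{-i·1·3.4103}. Compute d first:
With c≡cos(β/2)=0.998651 and s≡sin(β/2)=0.051927, N=[1·6·6·1]^{1/2}=6.000000
Admissible k: 2..3 (factorial args all ≥0)
  k=2: (−1)^0·6.0000/(2)·0.9987^2·0.0519^2 = +0.008067
  k=3: (−1)^1·6.0000/(6)·0.9987^0·0.0519^4 = -0.000007
d^2_{-1,1}(0.1039) = +0.008067 -0.000007 = +0.008060
Attach z-rotation phases: D = e^{-i(-1)(5.0885)}·(+0.008060)·e^{-i(1)(3.4103)} = -0.000864+0.008014i

Re=-0.0009 Im=0.0080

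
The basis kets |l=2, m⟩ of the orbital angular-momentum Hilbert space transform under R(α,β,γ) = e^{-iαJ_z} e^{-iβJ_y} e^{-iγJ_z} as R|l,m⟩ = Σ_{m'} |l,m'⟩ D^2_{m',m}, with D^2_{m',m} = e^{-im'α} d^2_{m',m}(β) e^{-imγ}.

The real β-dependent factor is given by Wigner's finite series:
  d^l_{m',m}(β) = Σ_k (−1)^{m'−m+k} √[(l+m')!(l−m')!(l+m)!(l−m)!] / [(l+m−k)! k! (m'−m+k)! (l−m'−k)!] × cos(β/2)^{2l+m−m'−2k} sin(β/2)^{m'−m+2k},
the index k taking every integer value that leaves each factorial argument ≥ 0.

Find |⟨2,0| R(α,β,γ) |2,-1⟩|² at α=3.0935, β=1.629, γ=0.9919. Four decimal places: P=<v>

P=0.0051

First d^2_{0,-1}(β=1.629), then the phase factors e^{-i(0)α} and e^{-i(-1)γ}:
With c≡cos(β/2)=0.686232 and s≡sin(β/2)=0.727383, N=[2·2·1·6]^{1/2}=4.898979
k∈{0,1} keeps every argument non-negative
  k=0: (−1)^1·4.8990/(2)·0.6862^3·0.7274^1 = -0.575774
  k=1: (−1)^2·4.8990/(2)·0.6862^1·0.7274^3 = +0.646897
d^2_{0,-1}(1.629) = -0.575774 +0.646897 = +0.071124
|D^2_{0,-1}|² = |d^2_{0,-1}(β)|² = (+0.071124)² = 0.005059 (the z-rotation phases have unit modulus)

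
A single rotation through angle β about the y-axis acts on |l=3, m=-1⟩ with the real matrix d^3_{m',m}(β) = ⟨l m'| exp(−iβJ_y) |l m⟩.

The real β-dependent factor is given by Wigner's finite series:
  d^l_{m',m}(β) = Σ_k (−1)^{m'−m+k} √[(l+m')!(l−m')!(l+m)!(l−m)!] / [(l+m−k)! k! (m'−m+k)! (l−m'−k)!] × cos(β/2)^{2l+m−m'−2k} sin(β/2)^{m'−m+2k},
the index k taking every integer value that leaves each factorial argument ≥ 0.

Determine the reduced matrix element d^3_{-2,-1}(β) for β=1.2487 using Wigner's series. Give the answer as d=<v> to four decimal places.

d=-0.0248

d^3_{-2,-1}(β=1.2487) via Wigner's sum:
With c≡cos(β/2)=0.811343 and s≡sin(β/2)=0.584570, N=[1·120·2·24]^{1/2}=75.894664
Admissible k: 1..2 (factorial args all ≥0)
  k=1: (−1)^0·75.8947/(24)·0.8113^5·0.5846^1 = +0.649920
  k=2: (−1)^1·75.8947/(12)·0.8113^3·0.5846^3 = -0.674767
d^3_{-2,-1}(1.2487) = +0.649920 -0.674767 = -0.024847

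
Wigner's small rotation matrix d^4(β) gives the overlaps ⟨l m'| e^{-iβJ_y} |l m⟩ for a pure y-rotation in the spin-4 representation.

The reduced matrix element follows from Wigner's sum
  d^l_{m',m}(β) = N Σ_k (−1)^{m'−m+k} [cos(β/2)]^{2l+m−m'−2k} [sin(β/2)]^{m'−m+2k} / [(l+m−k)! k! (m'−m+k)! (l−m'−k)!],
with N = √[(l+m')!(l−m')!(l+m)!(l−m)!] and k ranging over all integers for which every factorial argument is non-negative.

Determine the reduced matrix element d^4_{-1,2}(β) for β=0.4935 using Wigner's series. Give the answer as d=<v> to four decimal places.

d^4_{-1,2}(β=0.4935) via Wigner's sum:
Half-angle: c=0.969711, s=0.244254. N=√(6·120·720·2)=1018.233765
Admissible k: 3..5 (factorial args all ≥0)
  k=3: (−1)^0·1018.2338/(72)·0.9697^5·0.2443^3 = +0.176706
  k=4: (−1)^1·1018.2338/(48)·0.9697^3·0.2443^5 = -0.016817
  k=5: (−1)^2·1018.2338/(240)·0.9697^1·0.2443^7 = +0.000213
d^4_{-1,2}(0.4935) = +0.176706 -0.016817 +0.000213 = +0.160103

d=0.1601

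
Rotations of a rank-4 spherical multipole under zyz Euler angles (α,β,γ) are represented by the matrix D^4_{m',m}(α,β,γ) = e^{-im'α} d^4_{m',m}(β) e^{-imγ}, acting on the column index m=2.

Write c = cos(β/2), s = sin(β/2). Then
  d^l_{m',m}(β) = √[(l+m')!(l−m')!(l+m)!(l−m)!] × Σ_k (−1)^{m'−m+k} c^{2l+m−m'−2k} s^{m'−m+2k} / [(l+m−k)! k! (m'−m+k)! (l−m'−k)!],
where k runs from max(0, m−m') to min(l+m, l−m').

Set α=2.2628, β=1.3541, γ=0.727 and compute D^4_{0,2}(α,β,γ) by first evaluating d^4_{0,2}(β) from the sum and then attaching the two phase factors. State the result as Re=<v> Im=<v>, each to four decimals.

D^4_{0,2}(2.2628,1.3541,0.727) = e^{-i·0·2.2628}·d^4_{0,2}(1.3541)·e^{-i·2·0.727}. Compute d first:
Half-angle: c=0.779424, s=0.626496. N=√(24·24·720·2)=910.735966
k: max(0,(2)−(0))=2 … min(4+(2),4−(0))=4
  k=2: (−1)^0·910.7360/(96)·0.7794^6·0.6265^2 = +0.834838
  k=3: (−1)^1·910.7360/(36)·0.7794^4·0.6265^4 = -1.438335
  k=4: (−1)^2·910.7360/(96)·0.7794^2·0.6265^6 = +0.348482
d^4_{0,2}(1.3541) = +0.834838 -1.438335 +0.348482 = -0.255015
D = (+1.000000+0.000000i)·(-0.255015)·(+0.116531-0.993187i) = -0.029717+0.253278i

Re=-0.0297 Im=0.2533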